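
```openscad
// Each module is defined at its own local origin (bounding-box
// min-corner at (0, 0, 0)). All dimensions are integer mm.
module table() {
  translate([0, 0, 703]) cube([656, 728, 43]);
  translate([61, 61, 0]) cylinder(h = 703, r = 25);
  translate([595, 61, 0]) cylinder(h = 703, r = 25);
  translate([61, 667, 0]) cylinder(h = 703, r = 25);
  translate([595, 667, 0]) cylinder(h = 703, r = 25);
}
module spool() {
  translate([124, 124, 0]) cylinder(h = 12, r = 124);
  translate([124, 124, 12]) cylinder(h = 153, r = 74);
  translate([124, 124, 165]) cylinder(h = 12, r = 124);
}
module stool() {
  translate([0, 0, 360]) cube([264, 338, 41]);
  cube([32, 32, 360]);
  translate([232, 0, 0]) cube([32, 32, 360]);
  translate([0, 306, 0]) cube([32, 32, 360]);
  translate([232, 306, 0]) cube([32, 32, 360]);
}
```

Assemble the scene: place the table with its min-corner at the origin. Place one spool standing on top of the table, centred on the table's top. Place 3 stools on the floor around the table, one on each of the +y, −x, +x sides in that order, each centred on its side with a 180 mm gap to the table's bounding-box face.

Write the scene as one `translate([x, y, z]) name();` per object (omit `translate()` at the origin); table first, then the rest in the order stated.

table();
translate([204, 240, 746]) spool();
translate([196, 908, 0]) stool();
translate([-444, 195, 0]) stool();
translate([836, 195, 0]) stool();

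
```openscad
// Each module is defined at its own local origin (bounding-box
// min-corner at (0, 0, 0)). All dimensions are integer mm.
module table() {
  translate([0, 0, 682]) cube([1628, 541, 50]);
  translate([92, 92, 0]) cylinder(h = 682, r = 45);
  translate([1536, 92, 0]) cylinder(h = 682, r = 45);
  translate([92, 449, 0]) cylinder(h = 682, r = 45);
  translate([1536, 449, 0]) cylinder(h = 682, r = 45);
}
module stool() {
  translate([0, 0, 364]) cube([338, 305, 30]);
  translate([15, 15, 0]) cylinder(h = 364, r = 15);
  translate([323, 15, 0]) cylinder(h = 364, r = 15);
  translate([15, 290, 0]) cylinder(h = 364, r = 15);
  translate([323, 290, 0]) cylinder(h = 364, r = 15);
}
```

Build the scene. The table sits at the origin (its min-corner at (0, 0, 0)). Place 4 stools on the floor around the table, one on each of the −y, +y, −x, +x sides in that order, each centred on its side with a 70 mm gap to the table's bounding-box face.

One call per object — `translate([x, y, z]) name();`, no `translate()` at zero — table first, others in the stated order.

table();
translate([645, -375, 0]) stool();
translate([645, 611, 0]) stool();
translate([-408, 118, 0]) stool();
translate([1698, 118, 0]) stool();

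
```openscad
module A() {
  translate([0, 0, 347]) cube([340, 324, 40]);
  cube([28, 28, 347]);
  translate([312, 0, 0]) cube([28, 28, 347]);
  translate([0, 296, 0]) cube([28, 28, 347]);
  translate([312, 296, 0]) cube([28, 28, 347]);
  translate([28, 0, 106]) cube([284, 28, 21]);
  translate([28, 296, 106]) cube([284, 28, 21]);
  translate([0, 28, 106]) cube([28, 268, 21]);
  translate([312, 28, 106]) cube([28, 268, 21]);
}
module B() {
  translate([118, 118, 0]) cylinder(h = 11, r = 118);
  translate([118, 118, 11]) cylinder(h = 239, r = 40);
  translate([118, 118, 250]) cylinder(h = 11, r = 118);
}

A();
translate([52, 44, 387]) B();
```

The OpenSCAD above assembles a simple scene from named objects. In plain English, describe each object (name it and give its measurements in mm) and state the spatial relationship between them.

A is a four-legged stool. The seat is a 340×324×40 mm slab whose top surface is at z = 387 mm; four square legs, each 28×28 mm in cross-section, run from the floor (z = 0) to the underside of the seat, each flush with a corner of the seat. Four stretchers, 28 mm wide and 21 mm tall, connect adjacent legs with their undersides at z = 106 mm, each running between the inner faces of the legs it joins and aligned with the legs' outer faces on the other axis.

B is a spool: two coaxial disc flanges of radius 118 mm and thickness 11 mm, joined by a core cylinder of radius 40 mm and height 239 mm. The lower flange rests on z = 0 and the three cylinders share a vertical axis.

The spool is on top of the stool, centred.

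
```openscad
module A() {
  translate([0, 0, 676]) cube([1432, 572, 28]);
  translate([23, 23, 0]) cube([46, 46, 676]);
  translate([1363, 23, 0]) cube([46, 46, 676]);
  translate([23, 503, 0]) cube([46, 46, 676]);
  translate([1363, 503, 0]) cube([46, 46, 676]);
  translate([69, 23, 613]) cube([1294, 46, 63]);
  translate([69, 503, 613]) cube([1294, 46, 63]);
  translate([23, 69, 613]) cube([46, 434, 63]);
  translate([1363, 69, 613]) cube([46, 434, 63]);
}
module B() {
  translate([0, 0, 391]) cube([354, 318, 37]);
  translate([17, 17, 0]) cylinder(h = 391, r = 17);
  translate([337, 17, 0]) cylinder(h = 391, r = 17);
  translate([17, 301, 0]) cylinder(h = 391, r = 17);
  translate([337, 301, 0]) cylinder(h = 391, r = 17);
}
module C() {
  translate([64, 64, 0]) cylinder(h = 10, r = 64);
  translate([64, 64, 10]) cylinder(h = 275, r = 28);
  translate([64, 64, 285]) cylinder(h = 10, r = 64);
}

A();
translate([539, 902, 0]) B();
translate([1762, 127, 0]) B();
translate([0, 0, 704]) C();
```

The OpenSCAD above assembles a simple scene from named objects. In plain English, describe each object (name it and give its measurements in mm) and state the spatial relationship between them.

A is a table with a 1432×572 mm rectangular top, 28 mm thick, top surface at z = 704 mm, supported by four 46×46 mm square legs, each inset 23 mm from the nearest pair of top edges, running from the floor. Four apron rails, 46 mm thick and 63 mm tall, run between adjacent legs with their top edges flush with the underside of the top and their outer faces flush with the legs' outer faces.

B is a four-legged stool. The seat is 354×318 mm, 37 mm thick, top at z = 428 mm. It stands on four round legs, each 34 mm in diameter, from z = 0 to the seat underside, each leg's axis is inset half a diameter from the nearest pair of seat edges (so the leg's bounding box is flush with the corner).

C is a spool: two coaxial disc flanges of radius 64 mm and thickness 10 mm, joined by a core cylinder of radius 28 mm and height 275 mm. The lower flange rests on z = 0 and the three cylinders share a vertical axis.

Two stools sit around the table at the +y, +x sides. The spool is on top of the table.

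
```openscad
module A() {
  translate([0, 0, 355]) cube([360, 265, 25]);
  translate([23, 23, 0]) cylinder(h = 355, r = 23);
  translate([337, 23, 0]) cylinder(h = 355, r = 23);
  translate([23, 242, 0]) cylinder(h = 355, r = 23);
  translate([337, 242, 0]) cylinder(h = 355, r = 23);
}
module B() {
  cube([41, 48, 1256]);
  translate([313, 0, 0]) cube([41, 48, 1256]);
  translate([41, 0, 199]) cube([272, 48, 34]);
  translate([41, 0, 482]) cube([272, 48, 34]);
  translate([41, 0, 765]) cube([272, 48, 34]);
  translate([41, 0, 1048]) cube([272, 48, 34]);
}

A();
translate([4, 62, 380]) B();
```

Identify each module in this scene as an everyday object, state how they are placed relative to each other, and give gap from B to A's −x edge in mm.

A is a stool. B is a ladder. The ladder is on top of the stool. The gap from the ladder to the stool's −x edge is 4 mm.

The ladder's min-x is at 4; the stool's min-x is 0; gap = 4 mm.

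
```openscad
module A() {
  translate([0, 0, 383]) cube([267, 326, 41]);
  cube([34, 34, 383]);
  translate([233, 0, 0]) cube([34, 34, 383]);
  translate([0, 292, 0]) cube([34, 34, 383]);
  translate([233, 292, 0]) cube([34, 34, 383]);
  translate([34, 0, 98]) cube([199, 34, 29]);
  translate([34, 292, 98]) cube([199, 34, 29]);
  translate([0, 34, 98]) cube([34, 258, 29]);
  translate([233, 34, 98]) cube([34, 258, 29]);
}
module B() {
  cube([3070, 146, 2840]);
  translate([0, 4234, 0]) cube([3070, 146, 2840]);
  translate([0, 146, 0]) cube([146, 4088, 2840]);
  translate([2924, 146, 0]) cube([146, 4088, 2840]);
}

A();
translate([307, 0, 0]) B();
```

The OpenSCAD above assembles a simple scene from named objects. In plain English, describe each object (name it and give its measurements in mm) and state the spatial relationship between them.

A is a four-legged stool. The seat is 267×326 mm, 41 mm thick, top at z = 424 mm. It stands on four square legs, each 34×34 mm in cross-section, from z = 0 to the seat underside, each flush with a corner of the seat. Four stretchers, 34 mm wide and 29 mm tall, connect adjacent legs with their undersides at z = 98 mm, each running between the inner faces of the legs it joins and aligned with the legs' outer faces on the other axis.

B is a box-shaped house frame (walls only): outside footprint 3070×4380 mm, wall height 2840 mm, wall thickness 146 mm. The two y-facing walls run the full x-width; the two x-facing walls fit between the inner faces of the y-facing walls.

The house frame is on the floor beside the stool on its +x side.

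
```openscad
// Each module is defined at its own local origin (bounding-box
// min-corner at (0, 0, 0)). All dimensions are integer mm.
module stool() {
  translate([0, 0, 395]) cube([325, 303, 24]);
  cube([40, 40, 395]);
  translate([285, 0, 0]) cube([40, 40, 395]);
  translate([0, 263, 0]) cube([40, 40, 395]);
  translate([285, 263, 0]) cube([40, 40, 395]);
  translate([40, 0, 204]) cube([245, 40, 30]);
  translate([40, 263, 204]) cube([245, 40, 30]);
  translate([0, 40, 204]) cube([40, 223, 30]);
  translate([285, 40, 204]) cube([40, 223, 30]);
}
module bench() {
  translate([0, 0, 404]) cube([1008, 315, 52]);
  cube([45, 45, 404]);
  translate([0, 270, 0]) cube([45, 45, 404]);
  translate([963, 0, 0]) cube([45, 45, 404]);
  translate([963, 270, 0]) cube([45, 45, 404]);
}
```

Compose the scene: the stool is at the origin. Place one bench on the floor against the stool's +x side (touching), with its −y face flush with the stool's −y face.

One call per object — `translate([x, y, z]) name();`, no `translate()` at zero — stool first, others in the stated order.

stool();
translate([325, 0, 0]) bench();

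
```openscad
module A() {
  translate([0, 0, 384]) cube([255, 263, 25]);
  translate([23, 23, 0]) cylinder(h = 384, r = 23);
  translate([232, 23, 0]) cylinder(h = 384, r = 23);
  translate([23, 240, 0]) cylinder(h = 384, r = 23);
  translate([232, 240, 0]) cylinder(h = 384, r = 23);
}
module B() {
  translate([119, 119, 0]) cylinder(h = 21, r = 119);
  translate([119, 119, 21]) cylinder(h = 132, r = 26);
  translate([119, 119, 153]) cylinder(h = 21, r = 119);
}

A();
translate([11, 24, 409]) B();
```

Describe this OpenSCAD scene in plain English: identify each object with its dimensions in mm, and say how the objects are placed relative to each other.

A is a simple wooden stool: a rectangular seat 255 mm (x) by 263 mm (y), 25 mm thick, top face at z = 409 mm, on four round legs, each 46 mm in diameter. The legs rest on z = 0, each leg's axis is inset half a diameter from the nearest pair of seat edges (so the leg's bounding box is flush with the corner).

B is a spool: two coaxial disc flanges of radius 119 mm and thickness 21 mm, joined by a core cylinder of radius 26 mm and height 132 mm. The lower flange rests on z = 0 and the three cylinders share a vertical axis.

The spool is on top of the stool.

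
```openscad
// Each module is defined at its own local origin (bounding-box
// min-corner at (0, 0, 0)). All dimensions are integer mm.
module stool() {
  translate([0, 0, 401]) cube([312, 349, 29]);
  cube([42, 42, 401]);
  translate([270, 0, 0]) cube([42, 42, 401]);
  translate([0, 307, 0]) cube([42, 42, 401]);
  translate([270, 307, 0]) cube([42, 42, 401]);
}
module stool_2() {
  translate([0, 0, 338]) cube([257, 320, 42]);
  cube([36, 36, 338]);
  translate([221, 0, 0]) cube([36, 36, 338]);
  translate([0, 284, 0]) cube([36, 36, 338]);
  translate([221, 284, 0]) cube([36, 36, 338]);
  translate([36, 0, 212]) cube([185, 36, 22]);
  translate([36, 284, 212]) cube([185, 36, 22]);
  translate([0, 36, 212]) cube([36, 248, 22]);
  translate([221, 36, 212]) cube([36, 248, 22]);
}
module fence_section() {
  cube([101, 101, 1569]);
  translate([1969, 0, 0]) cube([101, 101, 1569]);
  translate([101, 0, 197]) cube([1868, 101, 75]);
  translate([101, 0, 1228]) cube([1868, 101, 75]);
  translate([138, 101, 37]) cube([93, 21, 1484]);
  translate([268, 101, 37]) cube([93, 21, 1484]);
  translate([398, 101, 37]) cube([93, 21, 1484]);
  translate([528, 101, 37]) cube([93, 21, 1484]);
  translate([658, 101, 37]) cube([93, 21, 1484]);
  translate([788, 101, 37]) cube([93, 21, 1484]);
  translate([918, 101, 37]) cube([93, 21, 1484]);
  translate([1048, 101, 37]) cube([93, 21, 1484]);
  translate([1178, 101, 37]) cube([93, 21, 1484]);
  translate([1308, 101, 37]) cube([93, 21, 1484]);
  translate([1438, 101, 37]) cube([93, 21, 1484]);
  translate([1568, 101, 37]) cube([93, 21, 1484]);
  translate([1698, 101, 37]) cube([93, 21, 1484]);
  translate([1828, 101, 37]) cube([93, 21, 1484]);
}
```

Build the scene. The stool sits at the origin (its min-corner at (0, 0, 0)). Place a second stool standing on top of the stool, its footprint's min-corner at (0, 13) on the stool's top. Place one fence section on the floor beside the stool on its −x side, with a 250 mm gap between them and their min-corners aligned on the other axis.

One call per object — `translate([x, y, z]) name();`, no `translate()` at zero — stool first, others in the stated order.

stool();
translate([0, 13, 430]) stool_2();
translate([-2320, 0, 0]) fence_section();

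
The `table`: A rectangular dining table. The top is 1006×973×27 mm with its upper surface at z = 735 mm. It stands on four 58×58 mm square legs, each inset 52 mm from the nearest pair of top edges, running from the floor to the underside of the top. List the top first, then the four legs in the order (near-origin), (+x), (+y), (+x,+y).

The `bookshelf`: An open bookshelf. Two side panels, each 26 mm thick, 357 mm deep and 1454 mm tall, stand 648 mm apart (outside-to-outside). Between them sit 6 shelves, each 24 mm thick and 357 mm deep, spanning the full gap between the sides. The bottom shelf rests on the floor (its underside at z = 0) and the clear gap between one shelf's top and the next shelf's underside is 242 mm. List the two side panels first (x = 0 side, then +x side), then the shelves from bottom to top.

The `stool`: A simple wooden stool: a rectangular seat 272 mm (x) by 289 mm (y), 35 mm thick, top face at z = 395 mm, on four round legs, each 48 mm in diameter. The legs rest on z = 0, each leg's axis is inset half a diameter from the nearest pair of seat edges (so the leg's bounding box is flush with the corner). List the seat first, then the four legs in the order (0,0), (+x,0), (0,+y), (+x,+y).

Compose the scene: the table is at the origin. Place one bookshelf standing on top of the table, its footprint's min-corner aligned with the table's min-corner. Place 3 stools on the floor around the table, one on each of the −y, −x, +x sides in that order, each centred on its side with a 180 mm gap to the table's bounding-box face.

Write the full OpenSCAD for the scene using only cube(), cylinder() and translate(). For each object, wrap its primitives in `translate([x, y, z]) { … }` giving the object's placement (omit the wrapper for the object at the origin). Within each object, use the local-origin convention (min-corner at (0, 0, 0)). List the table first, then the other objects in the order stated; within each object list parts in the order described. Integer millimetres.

translate([0, 0, 708]) cube([1006, 973, 27]);
translate([52, 52, 0]) cube([58, 58, 708]);
translate([896, 52, 0]) cube([58, 58, 708]);
translate([52, 863, 0]) cube([58, 58, 708]);
translate([896, 863, 0]) cube([58, 58, 708]);
translate([0, 0, 735]) {
  cube([26, 357, 1454]);
  translate([622, 0, 0]) cube([26, 357, 1454]);
  translate([26, 0, 0]) cube([596, 357, 24]);
  translate([26, 0, 266]) cube([596, 357, 24]);
  translate([26, 0, 532]) cube([596, 357, 24]);
  translate([26, 0, 798]) cube([596, 357, 24]);
  translate([26, 0, 1064]) cube([596, 357, 24]);
  translate([26, 0, 1330]) cube([596, 357, 24]);
}
translate([367, -469, 0]) {
  translate([0, 0, 360]) cube([272, 289, 35]);
  translate([24, 24, 0]) cylinder(h = 360, r = 24);
  translate([248, 24, 0]) cylinder(h = 360, r = 24);
  translate([24, 265, 0]) cylinder(h = 360, r = 24);
  translate([248, 265, 0]) cylinder(h = 360, r = 24);
}
translate([-452, 342, 0]) {
  translate([0, 0, 360]) cube([272, 289, 35]);
  translate([24, 24, 0]) cylinder(h = 360, r = 24);
  translate([248, 24, 0]) cylinder(h = 360, r = 24);
  translate([24, 265, 0]) cylinder(h = 360, r = 24);
  translate([248, 265, 0]) cylinder(h = 360, r = 24);
}
translate([1186, 342, 0]) {
  translate([0, 0, 360]) cube([272, 289, 35]);
  translate([24, 24, 0]) cylinder(h = 360, r = 24);
  translate([248, 24, 0]) cylinder(h = 360, r = 24);
  translate([24, 265, 0]) cylinder(h = 360, r = 24);
  translate([248, 265, 0]) cylinder(h = 360, r = 24);
}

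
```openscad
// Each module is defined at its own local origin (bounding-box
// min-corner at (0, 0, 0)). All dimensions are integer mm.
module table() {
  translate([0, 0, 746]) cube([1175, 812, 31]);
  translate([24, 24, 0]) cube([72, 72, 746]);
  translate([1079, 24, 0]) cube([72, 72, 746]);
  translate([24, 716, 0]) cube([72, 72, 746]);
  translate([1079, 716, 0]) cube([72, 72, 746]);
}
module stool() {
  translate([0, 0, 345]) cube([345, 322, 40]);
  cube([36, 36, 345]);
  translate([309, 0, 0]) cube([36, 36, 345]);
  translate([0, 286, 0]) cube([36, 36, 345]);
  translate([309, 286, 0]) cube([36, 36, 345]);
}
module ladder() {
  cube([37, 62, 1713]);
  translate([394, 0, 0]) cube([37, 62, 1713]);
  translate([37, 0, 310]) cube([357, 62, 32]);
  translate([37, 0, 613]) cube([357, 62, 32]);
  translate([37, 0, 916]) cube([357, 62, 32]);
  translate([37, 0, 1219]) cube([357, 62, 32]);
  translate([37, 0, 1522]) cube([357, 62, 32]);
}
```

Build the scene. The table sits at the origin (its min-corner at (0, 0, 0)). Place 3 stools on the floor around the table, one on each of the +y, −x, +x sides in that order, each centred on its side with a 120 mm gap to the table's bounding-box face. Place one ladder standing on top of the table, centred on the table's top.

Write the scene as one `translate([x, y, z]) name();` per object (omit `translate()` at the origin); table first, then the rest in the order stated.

table();
translate([415, 932, 0]) stool();
translate([-465, 245, 0]) stool();
translate([1295, 245, 0]) stool();
translate([372, 375, 777]) ladder();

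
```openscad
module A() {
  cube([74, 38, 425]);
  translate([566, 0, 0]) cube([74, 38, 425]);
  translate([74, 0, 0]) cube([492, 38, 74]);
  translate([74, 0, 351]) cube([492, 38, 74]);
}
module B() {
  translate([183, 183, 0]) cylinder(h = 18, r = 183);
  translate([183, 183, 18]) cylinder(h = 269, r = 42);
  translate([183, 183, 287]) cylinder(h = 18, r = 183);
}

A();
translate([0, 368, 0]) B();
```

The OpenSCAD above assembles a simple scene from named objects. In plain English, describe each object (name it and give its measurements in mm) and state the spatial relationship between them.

A is a picture frame with a 492×277 mm rectangular opening (x by z) and a uniform 74 mm border on every side. Frame depth is 38 mm along y. It is built from two vertical stiles running the full outside height and two horizontal rails spanning the gap between the stiles.

B is a spool: two coaxial disc flanges of radius 183 mm and thickness 18 mm, joined by a core cylinder of radius 42 mm and height 269 mm. The lower flange rests on z = 0 and the three cylinders share a vertical axis.

The spool is on the floor beside the picture frame on its +y side.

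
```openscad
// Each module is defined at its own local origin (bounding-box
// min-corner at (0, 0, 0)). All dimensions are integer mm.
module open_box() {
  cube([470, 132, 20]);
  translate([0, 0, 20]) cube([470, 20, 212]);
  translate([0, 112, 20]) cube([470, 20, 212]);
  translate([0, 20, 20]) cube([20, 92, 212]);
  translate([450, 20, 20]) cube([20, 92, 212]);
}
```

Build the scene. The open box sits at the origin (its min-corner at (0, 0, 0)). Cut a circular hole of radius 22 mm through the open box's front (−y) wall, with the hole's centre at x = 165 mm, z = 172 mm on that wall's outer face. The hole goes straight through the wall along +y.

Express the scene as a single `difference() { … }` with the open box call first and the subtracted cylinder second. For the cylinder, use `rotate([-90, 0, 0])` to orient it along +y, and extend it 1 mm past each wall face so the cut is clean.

difference() {
  open_box();
  translate([165, -1, 172]) rotate([-90, 0, 0]) cylinder(h = 22, r = 22);
}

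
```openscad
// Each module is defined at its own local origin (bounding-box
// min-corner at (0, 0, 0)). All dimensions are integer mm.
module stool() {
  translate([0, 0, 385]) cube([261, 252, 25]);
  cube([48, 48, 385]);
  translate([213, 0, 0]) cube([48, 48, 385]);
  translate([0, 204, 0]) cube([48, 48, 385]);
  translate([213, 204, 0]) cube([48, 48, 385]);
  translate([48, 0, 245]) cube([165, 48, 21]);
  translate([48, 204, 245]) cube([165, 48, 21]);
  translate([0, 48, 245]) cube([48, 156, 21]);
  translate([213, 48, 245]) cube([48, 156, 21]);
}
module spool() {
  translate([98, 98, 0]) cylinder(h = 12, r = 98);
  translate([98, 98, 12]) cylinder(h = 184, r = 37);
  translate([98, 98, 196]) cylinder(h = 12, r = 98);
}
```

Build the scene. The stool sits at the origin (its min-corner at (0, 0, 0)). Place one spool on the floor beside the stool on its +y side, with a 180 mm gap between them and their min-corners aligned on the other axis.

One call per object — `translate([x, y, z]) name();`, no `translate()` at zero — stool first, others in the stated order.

stool();
translate([0, 432, 0]) spool();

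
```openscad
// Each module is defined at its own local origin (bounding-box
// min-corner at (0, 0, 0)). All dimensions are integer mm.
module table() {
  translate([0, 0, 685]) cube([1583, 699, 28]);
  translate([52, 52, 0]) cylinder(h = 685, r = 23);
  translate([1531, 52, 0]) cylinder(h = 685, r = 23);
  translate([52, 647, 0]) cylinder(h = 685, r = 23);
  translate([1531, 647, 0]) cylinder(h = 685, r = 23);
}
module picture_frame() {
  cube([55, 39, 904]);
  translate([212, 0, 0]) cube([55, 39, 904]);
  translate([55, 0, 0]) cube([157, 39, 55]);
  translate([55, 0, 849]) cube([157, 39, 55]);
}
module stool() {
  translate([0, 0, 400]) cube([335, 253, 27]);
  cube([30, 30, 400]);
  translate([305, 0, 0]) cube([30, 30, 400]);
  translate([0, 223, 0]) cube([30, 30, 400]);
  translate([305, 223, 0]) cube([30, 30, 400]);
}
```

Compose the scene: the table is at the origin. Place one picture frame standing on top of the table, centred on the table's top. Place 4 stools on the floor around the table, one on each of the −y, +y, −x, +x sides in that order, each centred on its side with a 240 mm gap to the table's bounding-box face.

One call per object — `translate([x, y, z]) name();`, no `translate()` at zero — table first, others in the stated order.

table();
translate([658, 330, 713]) picture_frame();
translate([624, -493, 0]) stool();
translate([624, 939, 0]) stool();
translate([-575, 223, 0]) stool();
translate([1823, 223, 0]) stool();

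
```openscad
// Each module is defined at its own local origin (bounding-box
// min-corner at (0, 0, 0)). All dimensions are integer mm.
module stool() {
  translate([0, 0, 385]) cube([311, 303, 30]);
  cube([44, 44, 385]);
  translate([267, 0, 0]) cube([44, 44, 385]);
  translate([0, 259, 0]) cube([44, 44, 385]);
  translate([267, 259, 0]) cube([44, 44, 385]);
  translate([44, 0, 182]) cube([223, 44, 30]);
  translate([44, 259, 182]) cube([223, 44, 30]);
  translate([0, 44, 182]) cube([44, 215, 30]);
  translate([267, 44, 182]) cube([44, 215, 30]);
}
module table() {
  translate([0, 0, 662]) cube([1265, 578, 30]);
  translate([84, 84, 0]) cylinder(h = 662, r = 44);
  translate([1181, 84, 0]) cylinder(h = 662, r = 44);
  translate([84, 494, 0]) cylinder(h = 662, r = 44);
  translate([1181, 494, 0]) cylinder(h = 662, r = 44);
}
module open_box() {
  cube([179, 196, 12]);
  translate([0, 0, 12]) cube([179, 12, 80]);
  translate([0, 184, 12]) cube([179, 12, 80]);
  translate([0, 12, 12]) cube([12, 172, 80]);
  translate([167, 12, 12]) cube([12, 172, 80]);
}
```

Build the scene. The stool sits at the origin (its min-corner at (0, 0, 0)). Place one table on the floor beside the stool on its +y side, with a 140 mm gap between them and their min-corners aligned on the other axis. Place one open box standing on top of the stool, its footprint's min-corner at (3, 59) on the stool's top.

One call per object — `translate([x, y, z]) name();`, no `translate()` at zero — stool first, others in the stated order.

stool();
translate([0, 443, 0]) table();
translate([3, 59, 415]) open_box();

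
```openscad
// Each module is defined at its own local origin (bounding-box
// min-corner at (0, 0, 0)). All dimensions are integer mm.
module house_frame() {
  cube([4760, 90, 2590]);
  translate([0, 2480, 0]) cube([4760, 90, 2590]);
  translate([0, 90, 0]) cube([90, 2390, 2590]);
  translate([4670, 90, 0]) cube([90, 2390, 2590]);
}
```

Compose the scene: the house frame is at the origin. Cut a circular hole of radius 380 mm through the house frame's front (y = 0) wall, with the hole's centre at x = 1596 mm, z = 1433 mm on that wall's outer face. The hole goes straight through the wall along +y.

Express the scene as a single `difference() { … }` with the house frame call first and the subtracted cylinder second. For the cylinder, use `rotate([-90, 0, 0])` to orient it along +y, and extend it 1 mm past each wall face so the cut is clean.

difference() {
  house_frame();
  translate([1596, -1, 1433]) rotate([-90, 0, 0]) cylinder(h = 92, r = 380);
}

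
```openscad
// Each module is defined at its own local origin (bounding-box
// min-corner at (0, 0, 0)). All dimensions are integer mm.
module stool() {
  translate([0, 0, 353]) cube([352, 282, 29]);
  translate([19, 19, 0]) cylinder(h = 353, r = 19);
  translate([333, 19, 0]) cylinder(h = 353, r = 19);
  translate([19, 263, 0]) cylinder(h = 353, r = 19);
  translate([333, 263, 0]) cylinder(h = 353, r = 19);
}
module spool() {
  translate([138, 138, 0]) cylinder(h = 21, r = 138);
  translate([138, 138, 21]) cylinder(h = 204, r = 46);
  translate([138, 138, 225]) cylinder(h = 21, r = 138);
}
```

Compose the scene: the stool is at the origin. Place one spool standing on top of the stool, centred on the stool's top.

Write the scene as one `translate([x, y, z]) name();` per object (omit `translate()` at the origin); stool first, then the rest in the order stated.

stool();
translate([38, 3, 382]) spool();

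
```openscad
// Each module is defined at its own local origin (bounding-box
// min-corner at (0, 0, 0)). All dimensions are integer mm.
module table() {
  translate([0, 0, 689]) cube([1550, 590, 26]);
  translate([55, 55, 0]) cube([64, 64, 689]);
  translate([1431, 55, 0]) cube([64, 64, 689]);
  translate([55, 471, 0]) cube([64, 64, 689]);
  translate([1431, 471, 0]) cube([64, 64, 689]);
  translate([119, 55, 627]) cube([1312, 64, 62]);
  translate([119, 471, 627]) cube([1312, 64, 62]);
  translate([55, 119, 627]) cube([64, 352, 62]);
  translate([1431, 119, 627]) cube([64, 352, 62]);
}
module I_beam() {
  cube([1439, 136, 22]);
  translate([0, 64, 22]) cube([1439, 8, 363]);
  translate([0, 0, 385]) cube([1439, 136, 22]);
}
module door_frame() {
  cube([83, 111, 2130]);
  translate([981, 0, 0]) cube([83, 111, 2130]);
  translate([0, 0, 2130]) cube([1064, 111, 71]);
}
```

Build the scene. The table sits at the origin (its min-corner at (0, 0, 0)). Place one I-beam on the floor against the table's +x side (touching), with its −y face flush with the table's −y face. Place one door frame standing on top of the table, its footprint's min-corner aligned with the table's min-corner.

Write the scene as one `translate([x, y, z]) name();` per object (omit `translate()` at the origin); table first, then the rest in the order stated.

table();
translate([1550, 0, 0]) I_beam();
translate([0, 0, 715]) door_frame();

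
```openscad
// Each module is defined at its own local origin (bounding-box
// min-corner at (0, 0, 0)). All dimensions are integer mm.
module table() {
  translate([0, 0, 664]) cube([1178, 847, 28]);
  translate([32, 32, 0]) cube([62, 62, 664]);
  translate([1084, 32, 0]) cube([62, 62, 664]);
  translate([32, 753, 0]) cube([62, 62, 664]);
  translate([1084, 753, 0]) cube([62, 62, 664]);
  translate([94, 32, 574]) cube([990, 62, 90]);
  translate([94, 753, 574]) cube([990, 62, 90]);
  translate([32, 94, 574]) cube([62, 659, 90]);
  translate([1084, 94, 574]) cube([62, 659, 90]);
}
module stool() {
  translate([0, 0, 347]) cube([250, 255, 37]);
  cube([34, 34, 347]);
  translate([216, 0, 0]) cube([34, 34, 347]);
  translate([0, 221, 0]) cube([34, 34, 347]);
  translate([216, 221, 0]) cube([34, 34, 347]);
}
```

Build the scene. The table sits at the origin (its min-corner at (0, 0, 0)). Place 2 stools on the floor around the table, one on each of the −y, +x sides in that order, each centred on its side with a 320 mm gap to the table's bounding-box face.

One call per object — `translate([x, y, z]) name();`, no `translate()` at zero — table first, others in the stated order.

table();
translate([464, -575, 0]) stool();
translate([1498, 296, 0]) stool();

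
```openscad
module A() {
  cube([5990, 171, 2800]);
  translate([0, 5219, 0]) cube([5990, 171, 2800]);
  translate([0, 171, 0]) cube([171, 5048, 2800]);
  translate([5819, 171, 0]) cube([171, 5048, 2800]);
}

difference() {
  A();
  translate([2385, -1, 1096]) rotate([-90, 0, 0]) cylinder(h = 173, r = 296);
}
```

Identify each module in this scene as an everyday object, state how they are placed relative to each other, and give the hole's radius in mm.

A is a house frame. The house frame has a circular hole through its front wall. The hole's radius is 296 mm.

The subtracted cylinder has r = 296 mm.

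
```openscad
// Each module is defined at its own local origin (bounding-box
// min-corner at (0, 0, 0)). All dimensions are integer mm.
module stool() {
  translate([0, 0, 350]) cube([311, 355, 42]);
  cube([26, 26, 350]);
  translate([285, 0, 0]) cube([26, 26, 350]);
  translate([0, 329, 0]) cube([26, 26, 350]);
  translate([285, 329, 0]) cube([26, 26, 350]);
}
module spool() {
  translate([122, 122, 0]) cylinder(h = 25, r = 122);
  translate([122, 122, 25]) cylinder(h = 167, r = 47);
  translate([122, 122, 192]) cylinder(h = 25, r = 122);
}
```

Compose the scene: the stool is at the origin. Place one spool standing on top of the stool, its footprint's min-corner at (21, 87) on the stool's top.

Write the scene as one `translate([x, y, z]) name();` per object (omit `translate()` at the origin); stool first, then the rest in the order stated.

stool();
translate([21, 87, 392]) spool();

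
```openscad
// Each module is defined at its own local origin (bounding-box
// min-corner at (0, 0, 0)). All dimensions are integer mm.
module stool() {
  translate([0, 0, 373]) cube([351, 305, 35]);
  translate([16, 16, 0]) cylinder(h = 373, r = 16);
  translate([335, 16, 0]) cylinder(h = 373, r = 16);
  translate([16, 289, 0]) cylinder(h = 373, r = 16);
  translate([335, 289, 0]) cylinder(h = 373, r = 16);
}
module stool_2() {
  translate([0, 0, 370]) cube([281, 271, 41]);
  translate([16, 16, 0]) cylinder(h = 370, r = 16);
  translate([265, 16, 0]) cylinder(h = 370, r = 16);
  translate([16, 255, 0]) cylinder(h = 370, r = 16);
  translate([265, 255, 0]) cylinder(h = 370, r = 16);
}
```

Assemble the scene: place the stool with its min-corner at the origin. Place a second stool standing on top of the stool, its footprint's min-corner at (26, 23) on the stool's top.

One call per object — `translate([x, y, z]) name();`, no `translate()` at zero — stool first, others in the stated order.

stool();
translate([26, 23, 408]) stool_2();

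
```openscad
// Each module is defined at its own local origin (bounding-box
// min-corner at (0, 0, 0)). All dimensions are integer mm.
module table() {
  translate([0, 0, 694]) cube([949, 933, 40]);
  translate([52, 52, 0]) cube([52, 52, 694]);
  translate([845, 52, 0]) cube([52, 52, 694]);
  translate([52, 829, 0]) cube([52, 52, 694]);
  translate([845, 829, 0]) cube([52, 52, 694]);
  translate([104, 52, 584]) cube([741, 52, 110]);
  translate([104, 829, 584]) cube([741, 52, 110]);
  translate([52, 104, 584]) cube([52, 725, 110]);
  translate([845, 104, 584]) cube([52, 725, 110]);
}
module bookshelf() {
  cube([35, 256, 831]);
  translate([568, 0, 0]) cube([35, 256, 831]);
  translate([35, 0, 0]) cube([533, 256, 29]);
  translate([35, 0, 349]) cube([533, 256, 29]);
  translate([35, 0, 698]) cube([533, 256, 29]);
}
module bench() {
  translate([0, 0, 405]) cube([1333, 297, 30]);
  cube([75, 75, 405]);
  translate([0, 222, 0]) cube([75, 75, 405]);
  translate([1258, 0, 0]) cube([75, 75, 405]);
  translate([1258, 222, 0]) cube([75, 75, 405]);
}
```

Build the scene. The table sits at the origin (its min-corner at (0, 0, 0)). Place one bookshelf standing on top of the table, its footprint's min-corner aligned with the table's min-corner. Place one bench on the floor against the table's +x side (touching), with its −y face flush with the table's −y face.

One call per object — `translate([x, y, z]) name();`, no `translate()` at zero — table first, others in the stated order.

table();
translate([0, 0, 734]) bookshelf();
translate([949, 0, 0]) bench();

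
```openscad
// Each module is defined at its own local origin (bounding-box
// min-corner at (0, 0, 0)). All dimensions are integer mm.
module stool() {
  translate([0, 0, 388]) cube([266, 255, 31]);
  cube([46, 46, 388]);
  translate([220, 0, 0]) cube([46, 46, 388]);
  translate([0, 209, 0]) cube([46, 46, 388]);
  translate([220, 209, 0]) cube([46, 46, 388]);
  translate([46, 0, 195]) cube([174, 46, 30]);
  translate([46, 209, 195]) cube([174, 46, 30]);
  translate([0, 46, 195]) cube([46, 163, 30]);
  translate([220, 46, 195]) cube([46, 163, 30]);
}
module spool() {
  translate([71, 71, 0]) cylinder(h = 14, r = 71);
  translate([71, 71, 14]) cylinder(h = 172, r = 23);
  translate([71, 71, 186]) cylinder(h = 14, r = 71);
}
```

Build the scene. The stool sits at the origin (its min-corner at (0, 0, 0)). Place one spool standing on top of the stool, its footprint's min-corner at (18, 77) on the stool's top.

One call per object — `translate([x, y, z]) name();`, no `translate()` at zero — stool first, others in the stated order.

stool();
translate([18, 77, 419]) spool();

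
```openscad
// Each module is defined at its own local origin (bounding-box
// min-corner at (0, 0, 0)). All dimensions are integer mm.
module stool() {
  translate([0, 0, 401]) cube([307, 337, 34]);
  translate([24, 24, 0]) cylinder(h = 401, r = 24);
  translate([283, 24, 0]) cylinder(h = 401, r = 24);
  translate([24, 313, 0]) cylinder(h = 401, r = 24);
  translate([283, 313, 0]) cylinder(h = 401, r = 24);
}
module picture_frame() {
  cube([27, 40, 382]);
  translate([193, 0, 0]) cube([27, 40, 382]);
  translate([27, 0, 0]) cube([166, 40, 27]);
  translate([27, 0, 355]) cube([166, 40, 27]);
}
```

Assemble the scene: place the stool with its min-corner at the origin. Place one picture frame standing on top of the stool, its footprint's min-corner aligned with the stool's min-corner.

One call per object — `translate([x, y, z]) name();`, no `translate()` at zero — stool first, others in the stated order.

stool();
translate([0, 0, 435]) picture_frame();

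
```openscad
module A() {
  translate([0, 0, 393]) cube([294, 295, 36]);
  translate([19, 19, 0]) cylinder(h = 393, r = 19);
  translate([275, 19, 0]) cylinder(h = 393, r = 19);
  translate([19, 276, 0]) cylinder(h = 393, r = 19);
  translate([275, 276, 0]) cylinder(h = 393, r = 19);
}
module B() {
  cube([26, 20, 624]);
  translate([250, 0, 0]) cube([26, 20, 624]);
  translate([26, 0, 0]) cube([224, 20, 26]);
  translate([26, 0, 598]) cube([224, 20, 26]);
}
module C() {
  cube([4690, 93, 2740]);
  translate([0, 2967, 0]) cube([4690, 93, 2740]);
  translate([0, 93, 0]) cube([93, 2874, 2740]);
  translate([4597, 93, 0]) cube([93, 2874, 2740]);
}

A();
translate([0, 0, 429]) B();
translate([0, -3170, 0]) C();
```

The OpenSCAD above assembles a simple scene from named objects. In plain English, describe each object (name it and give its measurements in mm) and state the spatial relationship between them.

A is a four-legged stool. The seat is a 294×295×36 mm slab whose top surface is at z = 429 mm; four round legs, each 38 mm in diameter, run from the floor (z = 0) to the underside of the seat, each leg's axis is inset half a diameter from the nearest pair of seat edges (so the leg's bounding box is flush with the corner).

B is a rectangular picture frame lying in the x–z plane (depth along y). The opening is 224 mm wide (x) by 572 mm tall (z), surrounded by a border 26 mm wide on all four sides. The frame is 20 mm deep and is made of two full-height vertical stiles with two horizontal rails fitted between them.

C is the wall frame of a small rectangular building: four walls, each 2740 mm tall and 93 mm thick, enclosing a footprint 4690 mm (x) by 3060 mm (y) outside-to-outside, with no floor or roof. The front and back walls (the −y and +y sides) span the full width; the two side walls fit between them.

The picture frame is on top of the stool. The house frame is on the floor beside the stool on its −y side.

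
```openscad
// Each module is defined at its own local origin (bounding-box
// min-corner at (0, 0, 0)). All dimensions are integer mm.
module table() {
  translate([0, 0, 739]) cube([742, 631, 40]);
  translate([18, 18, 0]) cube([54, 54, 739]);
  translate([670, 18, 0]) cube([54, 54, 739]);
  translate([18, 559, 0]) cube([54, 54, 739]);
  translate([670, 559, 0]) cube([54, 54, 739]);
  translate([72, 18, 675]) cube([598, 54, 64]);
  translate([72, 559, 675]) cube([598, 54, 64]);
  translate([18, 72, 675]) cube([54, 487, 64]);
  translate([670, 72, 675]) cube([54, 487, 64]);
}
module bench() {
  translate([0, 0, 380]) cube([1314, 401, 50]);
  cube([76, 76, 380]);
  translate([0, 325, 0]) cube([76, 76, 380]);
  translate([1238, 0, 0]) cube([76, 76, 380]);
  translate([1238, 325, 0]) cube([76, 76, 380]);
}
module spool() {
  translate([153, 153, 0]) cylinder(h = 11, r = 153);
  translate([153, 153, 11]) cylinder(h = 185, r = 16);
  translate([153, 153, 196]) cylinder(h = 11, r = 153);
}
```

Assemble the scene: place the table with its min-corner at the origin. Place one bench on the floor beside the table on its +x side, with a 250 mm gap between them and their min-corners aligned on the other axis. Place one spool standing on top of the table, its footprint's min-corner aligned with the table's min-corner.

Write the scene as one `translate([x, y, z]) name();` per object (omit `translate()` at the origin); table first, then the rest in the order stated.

table();
translate([992, 0, 0]) bench();
translate([0, 0, 779]) spool();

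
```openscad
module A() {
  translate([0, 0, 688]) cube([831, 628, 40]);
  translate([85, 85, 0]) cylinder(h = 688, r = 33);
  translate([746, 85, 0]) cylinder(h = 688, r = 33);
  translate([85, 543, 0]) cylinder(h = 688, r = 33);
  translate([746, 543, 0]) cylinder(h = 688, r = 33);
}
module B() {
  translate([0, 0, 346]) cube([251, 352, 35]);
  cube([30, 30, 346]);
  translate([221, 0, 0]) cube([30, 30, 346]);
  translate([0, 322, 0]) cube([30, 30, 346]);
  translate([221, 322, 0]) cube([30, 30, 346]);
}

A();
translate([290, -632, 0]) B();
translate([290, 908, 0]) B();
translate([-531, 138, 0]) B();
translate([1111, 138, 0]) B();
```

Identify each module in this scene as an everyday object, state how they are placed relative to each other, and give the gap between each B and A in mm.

A is a table. B is a stool. Four stools sit around the table at the −y, +y, −x, +x sides. The gap between each stool and the table is 280 mm.

Each stool's nearest face is 280 mm from the table's bounding box.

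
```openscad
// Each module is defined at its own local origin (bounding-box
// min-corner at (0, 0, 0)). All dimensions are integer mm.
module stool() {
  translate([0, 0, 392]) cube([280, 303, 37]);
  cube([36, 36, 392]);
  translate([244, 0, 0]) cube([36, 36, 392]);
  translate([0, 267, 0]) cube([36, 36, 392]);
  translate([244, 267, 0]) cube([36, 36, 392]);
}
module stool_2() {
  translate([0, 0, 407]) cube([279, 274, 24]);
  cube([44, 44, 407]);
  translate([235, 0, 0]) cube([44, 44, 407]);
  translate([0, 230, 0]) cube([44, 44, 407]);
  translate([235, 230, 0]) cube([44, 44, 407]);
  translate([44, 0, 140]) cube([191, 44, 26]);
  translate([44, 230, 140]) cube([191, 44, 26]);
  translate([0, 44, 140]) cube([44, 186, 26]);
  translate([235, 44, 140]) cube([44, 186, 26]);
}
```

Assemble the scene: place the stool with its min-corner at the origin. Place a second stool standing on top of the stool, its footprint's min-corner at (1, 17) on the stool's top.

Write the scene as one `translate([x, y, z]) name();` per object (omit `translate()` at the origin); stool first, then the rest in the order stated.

stool();
translate([1, 17, 429]) stool_2();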